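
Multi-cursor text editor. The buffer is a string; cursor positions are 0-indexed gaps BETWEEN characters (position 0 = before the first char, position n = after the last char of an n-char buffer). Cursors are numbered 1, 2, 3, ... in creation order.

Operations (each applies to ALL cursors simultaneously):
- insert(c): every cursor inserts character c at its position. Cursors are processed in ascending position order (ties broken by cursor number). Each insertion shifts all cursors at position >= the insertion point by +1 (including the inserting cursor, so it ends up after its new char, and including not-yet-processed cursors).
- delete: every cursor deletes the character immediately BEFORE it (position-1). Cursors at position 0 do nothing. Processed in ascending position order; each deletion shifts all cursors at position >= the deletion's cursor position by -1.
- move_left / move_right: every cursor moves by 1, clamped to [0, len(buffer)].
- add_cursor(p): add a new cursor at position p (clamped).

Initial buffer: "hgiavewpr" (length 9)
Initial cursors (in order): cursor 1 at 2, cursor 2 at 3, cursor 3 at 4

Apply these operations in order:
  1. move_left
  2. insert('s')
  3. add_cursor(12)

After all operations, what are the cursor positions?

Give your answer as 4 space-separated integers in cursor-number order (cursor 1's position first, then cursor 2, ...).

Answer: 2 4 6 12

Derivation:
After op 1 (move_left): buffer="hgiavewpr" (len 9), cursors c1@1 c2@2 c3@3, authorship .........
After op 2 (insert('s')): buffer="hsgsisavewpr" (len 12), cursors c1@2 c2@4 c3@6, authorship .1.2.3......
After op 3 (add_cursor(12)): buffer="hsgsisavewpr" (len 12), cursors c1@2 c2@4 c3@6 c4@12, authorship .1.2.3......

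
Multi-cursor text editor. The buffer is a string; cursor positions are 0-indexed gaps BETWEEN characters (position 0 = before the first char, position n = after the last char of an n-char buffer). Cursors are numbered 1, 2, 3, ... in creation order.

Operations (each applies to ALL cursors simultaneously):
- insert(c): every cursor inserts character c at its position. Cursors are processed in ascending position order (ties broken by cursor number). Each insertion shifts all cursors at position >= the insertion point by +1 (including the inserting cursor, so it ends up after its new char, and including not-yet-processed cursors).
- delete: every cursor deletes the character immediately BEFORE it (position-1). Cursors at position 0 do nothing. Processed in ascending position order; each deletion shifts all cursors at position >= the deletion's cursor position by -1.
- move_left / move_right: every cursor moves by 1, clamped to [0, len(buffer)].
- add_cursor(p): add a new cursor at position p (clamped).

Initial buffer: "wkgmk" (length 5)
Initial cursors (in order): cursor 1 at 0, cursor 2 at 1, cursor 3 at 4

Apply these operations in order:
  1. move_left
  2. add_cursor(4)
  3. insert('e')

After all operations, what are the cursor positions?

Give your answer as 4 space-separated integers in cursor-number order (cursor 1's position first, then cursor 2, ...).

After op 1 (move_left): buffer="wkgmk" (len 5), cursors c1@0 c2@0 c3@3, authorship .....
After op 2 (add_cursor(4)): buffer="wkgmk" (len 5), cursors c1@0 c2@0 c3@3 c4@4, authorship .....
After op 3 (insert('e')): buffer="eewkgemek" (len 9), cursors c1@2 c2@2 c3@6 c4@8, authorship 12...3.4.

Answer: 2 2 6 8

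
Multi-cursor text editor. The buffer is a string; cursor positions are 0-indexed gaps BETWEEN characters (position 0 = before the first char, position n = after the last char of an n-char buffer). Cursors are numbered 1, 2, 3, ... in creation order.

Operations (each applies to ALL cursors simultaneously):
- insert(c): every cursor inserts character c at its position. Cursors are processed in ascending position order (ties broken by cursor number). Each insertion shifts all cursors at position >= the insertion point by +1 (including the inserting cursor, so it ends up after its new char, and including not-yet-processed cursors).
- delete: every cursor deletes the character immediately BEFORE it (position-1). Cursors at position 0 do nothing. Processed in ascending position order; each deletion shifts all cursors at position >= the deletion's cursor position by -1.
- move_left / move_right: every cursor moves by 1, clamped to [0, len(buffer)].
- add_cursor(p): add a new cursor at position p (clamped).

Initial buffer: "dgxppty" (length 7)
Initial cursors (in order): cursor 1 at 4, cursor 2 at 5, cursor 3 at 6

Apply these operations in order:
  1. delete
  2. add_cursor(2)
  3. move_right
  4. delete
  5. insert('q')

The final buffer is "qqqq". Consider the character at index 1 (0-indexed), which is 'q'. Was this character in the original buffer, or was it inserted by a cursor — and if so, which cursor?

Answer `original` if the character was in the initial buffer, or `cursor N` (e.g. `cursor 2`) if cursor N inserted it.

Answer: cursor 2

Derivation:
After op 1 (delete): buffer="dgxy" (len 4), cursors c1@3 c2@3 c3@3, authorship ....
After op 2 (add_cursor(2)): buffer="dgxy" (len 4), cursors c4@2 c1@3 c2@3 c3@3, authorship ....
After op 3 (move_right): buffer="dgxy" (len 4), cursors c4@3 c1@4 c2@4 c3@4, authorship ....
After op 4 (delete): buffer="" (len 0), cursors c1@0 c2@0 c3@0 c4@0, authorship 
After op 5 (insert('q')): buffer="qqqq" (len 4), cursors c1@4 c2@4 c3@4 c4@4, authorship 1234
Authorship (.=original, N=cursor N): 1 2 3 4
Index 1: author = 2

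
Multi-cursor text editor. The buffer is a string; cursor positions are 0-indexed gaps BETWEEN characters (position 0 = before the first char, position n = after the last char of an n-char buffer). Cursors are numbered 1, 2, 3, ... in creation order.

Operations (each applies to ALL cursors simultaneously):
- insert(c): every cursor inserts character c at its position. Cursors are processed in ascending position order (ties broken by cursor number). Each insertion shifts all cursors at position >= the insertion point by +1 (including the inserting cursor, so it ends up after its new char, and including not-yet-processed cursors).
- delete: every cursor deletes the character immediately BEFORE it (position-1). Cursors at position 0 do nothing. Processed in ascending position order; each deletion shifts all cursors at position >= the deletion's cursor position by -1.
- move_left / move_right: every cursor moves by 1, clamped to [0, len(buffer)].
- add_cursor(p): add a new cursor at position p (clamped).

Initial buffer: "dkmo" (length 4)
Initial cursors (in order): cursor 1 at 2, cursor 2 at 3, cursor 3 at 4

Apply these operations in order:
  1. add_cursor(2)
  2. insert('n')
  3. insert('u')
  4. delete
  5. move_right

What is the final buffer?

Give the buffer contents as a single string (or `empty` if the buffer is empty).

Answer: dknnmnon

Derivation:
After op 1 (add_cursor(2)): buffer="dkmo" (len 4), cursors c1@2 c4@2 c2@3 c3@4, authorship ....
After op 2 (insert('n')): buffer="dknnmnon" (len 8), cursors c1@4 c4@4 c2@6 c3@8, authorship ..14.2.3
After op 3 (insert('u')): buffer="dknnuumnuonu" (len 12), cursors c1@6 c4@6 c2@9 c3@12, authorship ..1414.22.33
After op 4 (delete): buffer="dknnmnon" (len 8), cursors c1@4 c4@4 c2@6 c3@8, authorship ..14.2.3
After op 5 (move_right): buffer="dknnmnon" (len 8), cursors c1@5 c4@5 c2@7 c3@8, authorship ..14.2.3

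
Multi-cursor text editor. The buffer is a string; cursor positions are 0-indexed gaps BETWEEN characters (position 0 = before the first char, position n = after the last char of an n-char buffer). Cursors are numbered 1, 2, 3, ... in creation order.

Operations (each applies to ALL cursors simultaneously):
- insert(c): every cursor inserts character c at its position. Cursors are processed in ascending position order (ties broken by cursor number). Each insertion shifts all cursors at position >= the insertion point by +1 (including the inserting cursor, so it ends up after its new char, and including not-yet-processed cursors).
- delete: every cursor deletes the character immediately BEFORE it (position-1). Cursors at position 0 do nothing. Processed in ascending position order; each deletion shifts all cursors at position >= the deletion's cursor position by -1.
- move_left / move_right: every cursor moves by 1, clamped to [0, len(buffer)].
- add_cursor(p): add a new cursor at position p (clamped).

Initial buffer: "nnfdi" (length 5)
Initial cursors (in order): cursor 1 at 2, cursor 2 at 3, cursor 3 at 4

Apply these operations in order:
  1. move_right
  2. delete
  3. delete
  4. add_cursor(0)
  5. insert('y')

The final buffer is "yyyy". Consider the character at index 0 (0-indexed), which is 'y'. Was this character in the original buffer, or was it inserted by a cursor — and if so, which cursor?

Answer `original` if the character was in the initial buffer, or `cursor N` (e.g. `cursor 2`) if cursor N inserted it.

After op 1 (move_right): buffer="nnfdi" (len 5), cursors c1@3 c2@4 c3@5, authorship .....
After op 2 (delete): buffer="nn" (len 2), cursors c1@2 c2@2 c3@2, authorship ..
After op 3 (delete): buffer="" (len 0), cursors c1@0 c2@0 c3@0, authorship 
After op 4 (add_cursor(0)): buffer="" (len 0), cursors c1@0 c2@0 c3@0 c4@0, authorship 
After op 5 (insert('y')): buffer="yyyy" (len 4), cursors c1@4 c2@4 c3@4 c4@4, authorship 1234
Authorship (.=original, N=cursor N): 1 2 3 4
Index 0: author = 1

Answer: cursor 1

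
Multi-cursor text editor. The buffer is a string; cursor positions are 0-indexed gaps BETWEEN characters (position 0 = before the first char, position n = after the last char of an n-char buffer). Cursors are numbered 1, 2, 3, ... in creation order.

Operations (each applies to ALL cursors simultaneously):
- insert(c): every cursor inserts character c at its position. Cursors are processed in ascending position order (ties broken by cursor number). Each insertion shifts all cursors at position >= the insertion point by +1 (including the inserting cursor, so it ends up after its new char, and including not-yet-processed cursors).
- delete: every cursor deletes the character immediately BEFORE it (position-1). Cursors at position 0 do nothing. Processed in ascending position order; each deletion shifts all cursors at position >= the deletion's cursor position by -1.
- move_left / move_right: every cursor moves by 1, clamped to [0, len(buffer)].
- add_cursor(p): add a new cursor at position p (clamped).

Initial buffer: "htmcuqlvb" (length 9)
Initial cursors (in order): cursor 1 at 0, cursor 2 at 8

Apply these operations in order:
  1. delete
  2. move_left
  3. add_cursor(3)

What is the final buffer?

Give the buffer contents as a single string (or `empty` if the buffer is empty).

After op 1 (delete): buffer="htmcuqlb" (len 8), cursors c1@0 c2@7, authorship ........
After op 2 (move_left): buffer="htmcuqlb" (len 8), cursors c1@0 c2@6, authorship ........
After op 3 (add_cursor(3)): buffer="htmcuqlb" (len 8), cursors c1@0 c3@3 c2@6, authorship ........

Answer: htmcuqlb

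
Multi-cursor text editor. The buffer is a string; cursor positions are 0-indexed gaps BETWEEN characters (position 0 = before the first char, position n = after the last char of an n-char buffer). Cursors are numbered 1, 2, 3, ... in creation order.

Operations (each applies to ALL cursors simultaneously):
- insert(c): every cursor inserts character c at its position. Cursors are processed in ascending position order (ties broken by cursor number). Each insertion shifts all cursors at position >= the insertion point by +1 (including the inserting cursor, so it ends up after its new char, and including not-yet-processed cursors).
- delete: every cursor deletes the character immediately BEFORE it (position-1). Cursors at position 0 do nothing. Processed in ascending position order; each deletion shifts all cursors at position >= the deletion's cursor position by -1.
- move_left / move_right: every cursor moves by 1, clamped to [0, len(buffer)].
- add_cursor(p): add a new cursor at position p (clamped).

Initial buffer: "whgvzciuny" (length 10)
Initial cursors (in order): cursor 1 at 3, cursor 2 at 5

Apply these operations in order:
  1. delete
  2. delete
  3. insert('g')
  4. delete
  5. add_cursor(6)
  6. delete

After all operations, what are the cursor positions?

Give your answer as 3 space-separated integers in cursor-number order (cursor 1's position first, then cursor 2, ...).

Answer: 0 0 4

Derivation:
After op 1 (delete): buffer="whvciuny" (len 8), cursors c1@2 c2@3, authorship ........
After op 2 (delete): buffer="wciuny" (len 6), cursors c1@1 c2@1, authorship ......
After op 3 (insert('g')): buffer="wggciuny" (len 8), cursors c1@3 c2@3, authorship .12.....
After op 4 (delete): buffer="wciuny" (len 6), cursors c1@1 c2@1, authorship ......
After op 5 (add_cursor(6)): buffer="wciuny" (len 6), cursors c1@1 c2@1 c3@6, authorship ......
After op 6 (delete): buffer="ciun" (len 4), cursors c1@0 c2@0 c3@4, authorship ....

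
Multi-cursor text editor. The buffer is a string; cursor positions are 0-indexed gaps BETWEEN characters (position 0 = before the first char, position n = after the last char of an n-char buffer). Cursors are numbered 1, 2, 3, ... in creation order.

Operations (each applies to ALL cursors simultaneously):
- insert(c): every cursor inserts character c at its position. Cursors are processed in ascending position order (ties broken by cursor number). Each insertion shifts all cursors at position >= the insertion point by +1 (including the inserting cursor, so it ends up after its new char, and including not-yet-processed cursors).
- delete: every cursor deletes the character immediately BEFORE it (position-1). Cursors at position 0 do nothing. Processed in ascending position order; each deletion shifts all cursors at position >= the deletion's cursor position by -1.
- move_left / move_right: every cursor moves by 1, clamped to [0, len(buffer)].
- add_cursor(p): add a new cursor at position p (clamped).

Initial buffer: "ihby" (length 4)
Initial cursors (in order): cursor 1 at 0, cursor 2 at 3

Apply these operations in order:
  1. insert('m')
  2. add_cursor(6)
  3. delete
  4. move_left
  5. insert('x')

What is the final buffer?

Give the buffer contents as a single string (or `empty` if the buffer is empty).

Answer: xihxxb

Derivation:
After op 1 (insert('m')): buffer="mihbmy" (len 6), cursors c1@1 c2@5, authorship 1...2.
After op 2 (add_cursor(6)): buffer="mihbmy" (len 6), cursors c1@1 c2@5 c3@6, authorship 1...2.
After op 3 (delete): buffer="ihb" (len 3), cursors c1@0 c2@3 c3@3, authorship ...
After op 4 (move_left): buffer="ihb" (len 3), cursors c1@0 c2@2 c3@2, authorship ...
After op 5 (insert('x')): buffer="xihxxb" (len 6), cursors c1@1 c2@5 c3@5, authorship 1..23.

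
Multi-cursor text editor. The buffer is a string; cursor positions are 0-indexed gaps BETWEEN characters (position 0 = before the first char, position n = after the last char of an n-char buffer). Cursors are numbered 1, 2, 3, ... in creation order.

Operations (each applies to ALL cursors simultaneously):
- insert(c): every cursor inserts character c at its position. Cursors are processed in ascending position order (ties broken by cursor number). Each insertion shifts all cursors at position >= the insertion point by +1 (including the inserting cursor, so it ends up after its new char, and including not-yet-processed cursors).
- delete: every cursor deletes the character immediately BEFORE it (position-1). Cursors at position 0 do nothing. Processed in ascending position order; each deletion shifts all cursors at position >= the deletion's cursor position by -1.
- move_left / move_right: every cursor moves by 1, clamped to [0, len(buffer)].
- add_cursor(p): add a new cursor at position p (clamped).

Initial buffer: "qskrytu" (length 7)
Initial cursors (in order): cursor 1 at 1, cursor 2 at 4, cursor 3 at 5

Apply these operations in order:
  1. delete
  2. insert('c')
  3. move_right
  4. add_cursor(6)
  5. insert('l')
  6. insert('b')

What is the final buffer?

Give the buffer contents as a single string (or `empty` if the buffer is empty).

Answer: cslbkcctlllbbbu

Derivation:
After op 1 (delete): buffer="sktu" (len 4), cursors c1@0 c2@2 c3@2, authorship ....
After op 2 (insert('c')): buffer="cskcctu" (len 7), cursors c1@1 c2@5 c3@5, authorship 1..23..
After op 3 (move_right): buffer="cskcctu" (len 7), cursors c1@2 c2@6 c3@6, authorship 1..23..
After op 4 (add_cursor(6)): buffer="cskcctu" (len 7), cursors c1@2 c2@6 c3@6 c4@6, authorship 1..23..
After op 5 (insert('l')): buffer="cslkcctlllu" (len 11), cursors c1@3 c2@10 c3@10 c4@10, authorship 1.1.23.234.
After op 6 (insert('b')): buffer="cslbkcctlllbbbu" (len 15), cursors c1@4 c2@14 c3@14 c4@14, authorship 1.11.23.234234.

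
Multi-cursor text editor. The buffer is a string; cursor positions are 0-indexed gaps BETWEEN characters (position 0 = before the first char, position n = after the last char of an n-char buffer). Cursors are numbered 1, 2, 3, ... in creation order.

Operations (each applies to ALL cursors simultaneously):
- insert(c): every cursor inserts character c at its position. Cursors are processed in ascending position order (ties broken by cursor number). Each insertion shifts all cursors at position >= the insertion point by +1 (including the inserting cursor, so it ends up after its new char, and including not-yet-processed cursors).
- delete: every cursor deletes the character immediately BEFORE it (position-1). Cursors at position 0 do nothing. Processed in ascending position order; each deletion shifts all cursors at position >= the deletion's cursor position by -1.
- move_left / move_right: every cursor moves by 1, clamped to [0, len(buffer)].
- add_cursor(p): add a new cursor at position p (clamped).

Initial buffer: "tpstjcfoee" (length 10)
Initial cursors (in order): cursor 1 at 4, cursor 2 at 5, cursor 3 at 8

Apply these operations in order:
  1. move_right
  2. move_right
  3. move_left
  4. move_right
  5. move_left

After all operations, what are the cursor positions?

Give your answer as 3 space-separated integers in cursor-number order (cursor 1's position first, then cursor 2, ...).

After op 1 (move_right): buffer="tpstjcfoee" (len 10), cursors c1@5 c2@6 c3@9, authorship ..........
After op 2 (move_right): buffer="tpstjcfoee" (len 10), cursors c1@6 c2@7 c3@10, authorship ..........
After op 3 (move_left): buffer="tpstjcfoee" (len 10), cursors c1@5 c2@6 c3@9, authorship ..........
After op 4 (move_right): buffer="tpstjcfoee" (len 10), cursors c1@6 c2@7 c3@10, authorship ..........
After op 5 (move_left): buffer="tpstjcfoee" (len 10), cursors c1@5 c2@6 c3@9, authorship ..........

Answer: 5 6 9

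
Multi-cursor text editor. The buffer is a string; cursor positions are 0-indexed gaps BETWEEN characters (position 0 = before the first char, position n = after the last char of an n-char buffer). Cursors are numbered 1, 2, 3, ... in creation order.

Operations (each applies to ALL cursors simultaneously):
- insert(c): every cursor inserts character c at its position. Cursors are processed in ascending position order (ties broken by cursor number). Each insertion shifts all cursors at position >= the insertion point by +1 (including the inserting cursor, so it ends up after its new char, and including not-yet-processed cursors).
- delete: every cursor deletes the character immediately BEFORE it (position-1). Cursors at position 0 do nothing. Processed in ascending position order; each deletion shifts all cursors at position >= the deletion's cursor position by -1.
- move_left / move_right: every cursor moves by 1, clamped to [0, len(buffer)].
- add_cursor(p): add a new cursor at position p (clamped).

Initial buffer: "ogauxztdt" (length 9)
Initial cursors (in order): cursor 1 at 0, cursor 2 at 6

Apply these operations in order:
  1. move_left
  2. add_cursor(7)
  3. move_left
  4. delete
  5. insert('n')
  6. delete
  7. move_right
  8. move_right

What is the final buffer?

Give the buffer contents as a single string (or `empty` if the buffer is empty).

Answer: ogaxtdt

Derivation:
After op 1 (move_left): buffer="ogauxztdt" (len 9), cursors c1@0 c2@5, authorship .........
After op 2 (add_cursor(7)): buffer="ogauxztdt" (len 9), cursors c1@0 c2@5 c3@7, authorship .........
After op 3 (move_left): buffer="ogauxztdt" (len 9), cursors c1@0 c2@4 c3@6, authorship .........
After op 4 (delete): buffer="ogaxtdt" (len 7), cursors c1@0 c2@3 c3@4, authorship .......
After op 5 (insert('n')): buffer="noganxntdt" (len 10), cursors c1@1 c2@5 c3@7, authorship 1...2.3...
After op 6 (delete): buffer="ogaxtdt" (len 7), cursors c1@0 c2@3 c3@4, authorship .......
After op 7 (move_right): buffer="ogaxtdt" (len 7), cursors c1@1 c2@4 c3@5, authorship .......
After op 8 (move_right): buffer="ogaxtdt" (len 7), cursors c1@2 c2@5 c3@6, authorship .......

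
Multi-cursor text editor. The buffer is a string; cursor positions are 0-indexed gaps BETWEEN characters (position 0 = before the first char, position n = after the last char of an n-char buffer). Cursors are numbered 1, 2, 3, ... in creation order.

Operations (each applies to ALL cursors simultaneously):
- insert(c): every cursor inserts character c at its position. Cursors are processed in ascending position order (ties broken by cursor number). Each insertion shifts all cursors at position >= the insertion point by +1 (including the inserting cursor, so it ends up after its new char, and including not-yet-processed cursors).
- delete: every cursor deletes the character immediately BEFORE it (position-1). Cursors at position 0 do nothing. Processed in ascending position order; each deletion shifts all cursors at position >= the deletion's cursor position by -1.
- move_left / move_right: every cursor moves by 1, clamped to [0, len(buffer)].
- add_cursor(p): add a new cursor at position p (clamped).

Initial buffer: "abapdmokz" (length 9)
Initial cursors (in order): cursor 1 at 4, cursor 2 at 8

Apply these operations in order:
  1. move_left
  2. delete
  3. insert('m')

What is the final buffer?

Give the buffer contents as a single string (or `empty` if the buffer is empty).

Answer: abmpdmmkz

Derivation:
After op 1 (move_left): buffer="abapdmokz" (len 9), cursors c1@3 c2@7, authorship .........
After op 2 (delete): buffer="abpdmkz" (len 7), cursors c1@2 c2@5, authorship .......
After op 3 (insert('m')): buffer="abmpdmmkz" (len 9), cursors c1@3 c2@7, authorship ..1...2..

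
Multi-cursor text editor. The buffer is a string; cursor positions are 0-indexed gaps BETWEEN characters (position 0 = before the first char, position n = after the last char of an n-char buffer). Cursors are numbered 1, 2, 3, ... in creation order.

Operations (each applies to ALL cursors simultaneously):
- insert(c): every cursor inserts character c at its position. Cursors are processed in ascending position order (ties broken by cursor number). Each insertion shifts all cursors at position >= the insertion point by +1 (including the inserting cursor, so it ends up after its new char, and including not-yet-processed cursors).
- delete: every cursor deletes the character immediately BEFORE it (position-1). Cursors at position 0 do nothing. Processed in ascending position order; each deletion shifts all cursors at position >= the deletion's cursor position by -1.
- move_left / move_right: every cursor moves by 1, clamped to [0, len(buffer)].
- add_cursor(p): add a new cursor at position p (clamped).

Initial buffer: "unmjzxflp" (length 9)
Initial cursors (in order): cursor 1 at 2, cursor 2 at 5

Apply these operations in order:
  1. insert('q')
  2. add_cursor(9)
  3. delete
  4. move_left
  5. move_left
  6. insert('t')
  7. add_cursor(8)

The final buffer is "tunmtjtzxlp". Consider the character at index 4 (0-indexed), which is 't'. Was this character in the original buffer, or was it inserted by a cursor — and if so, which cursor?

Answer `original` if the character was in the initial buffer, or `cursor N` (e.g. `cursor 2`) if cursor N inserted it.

Answer: cursor 2

Derivation:
After op 1 (insert('q')): buffer="unqmjzqxflp" (len 11), cursors c1@3 c2@7, authorship ..1...2....
After op 2 (add_cursor(9)): buffer="unqmjzqxflp" (len 11), cursors c1@3 c2@7 c3@9, authorship ..1...2....
After op 3 (delete): buffer="unmjzxlp" (len 8), cursors c1@2 c2@5 c3@6, authorship ........
After op 4 (move_left): buffer="unmjzxlp" (len 8), cursors c1@1 c2@4 c3@5, authorship ........
After op 5 (move_left): buffer="unmjzxlp" (len 8), cursors c1@0 c2@3 c3@4, authorship ........
After op 6 (insert('t')): buffer="tunmtjtzxlp" (len 11), cursors c1@1 c2@5 c3@7, authorship 1...2.3....
After op 7 (add_cursor(8)): buffer="tunmtjtzxlp" (len 11), cursors c1@1 c2@5 c3@7 c4@8, authorship 1...2.3....
Authorship (.=original, N=cursor N): 1 . . . 2 . 3 . . . .
Index 4: author = 2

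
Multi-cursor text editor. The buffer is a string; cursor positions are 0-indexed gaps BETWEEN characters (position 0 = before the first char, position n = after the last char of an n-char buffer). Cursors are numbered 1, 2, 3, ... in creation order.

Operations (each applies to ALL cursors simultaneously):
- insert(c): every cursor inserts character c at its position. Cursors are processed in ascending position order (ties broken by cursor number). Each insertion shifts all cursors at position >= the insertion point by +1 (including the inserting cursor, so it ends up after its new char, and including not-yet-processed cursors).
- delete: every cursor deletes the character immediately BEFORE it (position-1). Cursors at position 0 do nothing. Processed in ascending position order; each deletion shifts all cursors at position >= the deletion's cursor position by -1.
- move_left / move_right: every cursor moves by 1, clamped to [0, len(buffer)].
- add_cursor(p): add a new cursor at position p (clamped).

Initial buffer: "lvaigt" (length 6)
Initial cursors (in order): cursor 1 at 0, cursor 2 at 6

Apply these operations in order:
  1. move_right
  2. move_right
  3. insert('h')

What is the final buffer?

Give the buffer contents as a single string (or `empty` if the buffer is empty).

After op 1 (move_right): buffer="lvaigt" (len 6), cursors c1@1 c2@6, authorship ......
After op 2 (move_right): buffer="lvaigt" (len 6), cursors c1@2 c2@6, authorship ......
After op 3 (insert('h')): buffer="lvhaigth" (len 8), cursors c1@3 c2@8, authorship ..1....2

Answer: lvhaigth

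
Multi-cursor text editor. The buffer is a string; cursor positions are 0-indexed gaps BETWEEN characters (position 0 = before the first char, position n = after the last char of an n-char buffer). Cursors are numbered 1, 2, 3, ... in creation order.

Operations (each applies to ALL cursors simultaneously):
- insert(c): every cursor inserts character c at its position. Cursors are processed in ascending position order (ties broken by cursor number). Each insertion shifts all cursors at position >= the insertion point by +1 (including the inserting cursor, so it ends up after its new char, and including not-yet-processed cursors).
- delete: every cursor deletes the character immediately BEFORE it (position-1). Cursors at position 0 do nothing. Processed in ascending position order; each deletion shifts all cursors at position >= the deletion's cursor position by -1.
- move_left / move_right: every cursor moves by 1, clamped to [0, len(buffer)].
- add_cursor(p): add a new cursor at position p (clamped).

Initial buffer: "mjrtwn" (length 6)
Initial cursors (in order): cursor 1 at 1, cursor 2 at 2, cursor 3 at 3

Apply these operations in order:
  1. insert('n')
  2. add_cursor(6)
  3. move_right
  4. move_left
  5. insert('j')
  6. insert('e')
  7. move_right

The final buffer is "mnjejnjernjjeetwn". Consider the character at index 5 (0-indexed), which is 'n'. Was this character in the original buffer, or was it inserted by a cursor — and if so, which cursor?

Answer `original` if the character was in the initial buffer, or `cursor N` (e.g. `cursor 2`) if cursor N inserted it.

After op 1 (insert('n')): buffer="mnjnrntwn" (len 9), cursors c1@2 c2@4 c3@6, authorship .1.2.3...
After op 2 (add_cursor(6)): buffer="mnjnrntwn" (len 9), cursors c1@2 c2@4 c3@6 c4@6, authorship .1.2.3...
After op 3 (move_right): buffer="mnjnrntwn" (len 9), cursors c1@3 c2@5 c3@7 c4@7, authorship .1.2.3...
After op 4 (move_left): buffer="mnjnrntwn" (len 9), cursors c1@2 c2@4 c3@6 c4@6, authorship .1.2.3...
After op 5 (insert('j')): buffer="mnjjnjrnjjtwn" (len 13), cursors c1@3 c2@6 c3@10 c4@10, authorship .11.22.334...
After op 6 (insert('e')): buffer="mnjejnjernjjeetwn" (len 17), cursors c1@4 c2@8 c3@14 c4@14, authorship .111.222.33434...
After op 7 (move_right): buffer="mnjejnjernjjeetwn" (len 17), cursors c1@5 c2@9 c3@15 c4@15, authorship .111.222.33434...
Authorship (.=original, N=cursor N): . 1 1 1 . 2 2 2 . 3 3 4 3 4 . . .
Index 5: author = 2

Answer: cursor 2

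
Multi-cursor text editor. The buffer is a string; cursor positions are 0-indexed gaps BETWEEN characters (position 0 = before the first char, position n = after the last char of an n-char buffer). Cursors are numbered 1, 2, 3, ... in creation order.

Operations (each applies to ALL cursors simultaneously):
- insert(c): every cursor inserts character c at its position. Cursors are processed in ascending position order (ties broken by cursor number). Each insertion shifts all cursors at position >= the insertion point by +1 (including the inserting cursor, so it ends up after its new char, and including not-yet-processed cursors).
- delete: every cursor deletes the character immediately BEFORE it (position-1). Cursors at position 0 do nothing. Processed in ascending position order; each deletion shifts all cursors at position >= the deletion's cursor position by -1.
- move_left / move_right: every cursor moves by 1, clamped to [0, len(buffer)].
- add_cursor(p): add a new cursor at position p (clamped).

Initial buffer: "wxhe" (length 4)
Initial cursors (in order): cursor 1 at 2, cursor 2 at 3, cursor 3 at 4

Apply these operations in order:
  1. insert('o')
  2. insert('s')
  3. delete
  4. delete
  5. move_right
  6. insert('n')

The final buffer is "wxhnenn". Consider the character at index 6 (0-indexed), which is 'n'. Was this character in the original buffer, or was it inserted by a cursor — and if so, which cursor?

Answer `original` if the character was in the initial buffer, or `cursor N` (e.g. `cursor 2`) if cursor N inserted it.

After op 1 (insert('o')): buffer="wxohoeo" (len 7), cursors c1@3 c2@5 c3@7, authorship ..1.2.3
After op 2 (insert('s')): buffer="wxoshoseos" (len 10), cursors c1@4 c2@7 c3@10, authorship ..11.22.33
After op 3 (delete): buffer="wxohoeo" (len 7), cursors c1@3 c2@5 c3@7, authorship ..1.2.3
After op 4 (delete): buffer="wxhe" (len 4), cursors c1@2 c2@3 c3@4, authorship ....
After op 5 (move_right): buffer="wxhe" (len 4), cursors c1@3 c2@4 c3@4, authorship ....
After op 6 (insert('n')): buffer="wxhnenn" (len 7), cursors c1@4 c2@7 c3@7, authorship ...1.23
Authorship (.=original, N=cursor N): . . . 1 . 2 3
Index 6: author = 3

Answer: cursor 3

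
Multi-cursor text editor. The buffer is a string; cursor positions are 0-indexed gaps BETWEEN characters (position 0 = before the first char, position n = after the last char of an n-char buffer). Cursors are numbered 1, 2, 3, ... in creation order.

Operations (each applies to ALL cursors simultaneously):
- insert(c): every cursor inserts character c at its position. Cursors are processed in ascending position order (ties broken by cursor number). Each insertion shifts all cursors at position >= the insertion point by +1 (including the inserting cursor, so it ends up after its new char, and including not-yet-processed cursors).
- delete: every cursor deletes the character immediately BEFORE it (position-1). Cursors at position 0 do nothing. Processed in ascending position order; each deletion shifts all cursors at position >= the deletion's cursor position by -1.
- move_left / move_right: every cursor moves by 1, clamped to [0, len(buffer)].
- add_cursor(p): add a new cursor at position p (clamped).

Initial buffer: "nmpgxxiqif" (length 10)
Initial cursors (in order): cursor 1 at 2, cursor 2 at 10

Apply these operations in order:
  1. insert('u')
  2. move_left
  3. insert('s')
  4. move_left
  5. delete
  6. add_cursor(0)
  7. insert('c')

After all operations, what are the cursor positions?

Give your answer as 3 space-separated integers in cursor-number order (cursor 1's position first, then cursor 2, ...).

After op 1 (insert('u')): buffer="nmupgxxiqifu" (len 12), cursors c1@3 c2@12, authorship ..1........2
After op 2 (move_left): buffer="nmupgxxiqifu" (len 12), cursors c1@2 c2@11, authorship ..1........2
After op 3 (insert('s')): buffer="nmsupgxxiqifsu" (len 14), cursors c1@3 c2@13, authorship ..11........22
After op 4 (move_left): buffer="nmsupgxxiqifsu" (len 14), cursors c1@2 c2@12, authorship ..11........22
After op 5 (delete): buffer="nsupgxxiqisu" (len 12), cursors c1@1 c2@10, authorship .11.......22
After op 6 (add_cursor(0)): buffer="nsupgxxiqisu" (len 12), cursors c3@0 c1@1 c2@10, authorship .11.......22
After op 7 (insert('c')): buffer="cncsupgxxiqicsu" (len 15), cursors c3@1 c1@3 c2@13, authorship 3.111.......222

Answer: 3 13 1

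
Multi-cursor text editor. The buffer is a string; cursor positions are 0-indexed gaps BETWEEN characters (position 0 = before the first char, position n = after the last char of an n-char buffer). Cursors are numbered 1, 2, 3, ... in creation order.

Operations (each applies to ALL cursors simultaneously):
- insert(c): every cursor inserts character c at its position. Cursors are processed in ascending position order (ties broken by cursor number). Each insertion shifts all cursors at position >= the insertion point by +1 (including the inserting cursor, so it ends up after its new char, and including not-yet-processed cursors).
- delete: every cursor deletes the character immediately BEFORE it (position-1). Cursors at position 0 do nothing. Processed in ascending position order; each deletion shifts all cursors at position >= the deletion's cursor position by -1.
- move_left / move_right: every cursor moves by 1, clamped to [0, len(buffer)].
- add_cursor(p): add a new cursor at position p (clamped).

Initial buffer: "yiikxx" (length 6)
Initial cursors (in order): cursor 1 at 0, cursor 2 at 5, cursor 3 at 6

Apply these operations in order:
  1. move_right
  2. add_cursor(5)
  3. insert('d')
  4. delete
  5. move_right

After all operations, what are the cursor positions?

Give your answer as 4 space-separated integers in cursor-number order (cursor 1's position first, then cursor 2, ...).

After op 1 (move_right): buffer="yiikxx" (len 6), cursors c1@1 c2@6 c3@6, authorship ......
After op 2 (add_cursor(5)): buffer="yiikxx" (len 6), cursors c1@1 c4@5 c2@6 c3@6, authorship ......
After op 3 (insert('d')): buffer="ydiikxdxdd" (len 10), cursors c1@2 c4@7 c2@10 c3@10, authorship .1....4.23
After op 4 (delete): buffer="yiikxx" (len 6), cursors c1@1 c4@5 c2@6 c3@6, authorship ......
After op 5 (move_right): buffer="yiikxx" (len 6), cursors c1@2 c2@6 c3@6 c4@6, authorship ......

Answer: 2 6 6 6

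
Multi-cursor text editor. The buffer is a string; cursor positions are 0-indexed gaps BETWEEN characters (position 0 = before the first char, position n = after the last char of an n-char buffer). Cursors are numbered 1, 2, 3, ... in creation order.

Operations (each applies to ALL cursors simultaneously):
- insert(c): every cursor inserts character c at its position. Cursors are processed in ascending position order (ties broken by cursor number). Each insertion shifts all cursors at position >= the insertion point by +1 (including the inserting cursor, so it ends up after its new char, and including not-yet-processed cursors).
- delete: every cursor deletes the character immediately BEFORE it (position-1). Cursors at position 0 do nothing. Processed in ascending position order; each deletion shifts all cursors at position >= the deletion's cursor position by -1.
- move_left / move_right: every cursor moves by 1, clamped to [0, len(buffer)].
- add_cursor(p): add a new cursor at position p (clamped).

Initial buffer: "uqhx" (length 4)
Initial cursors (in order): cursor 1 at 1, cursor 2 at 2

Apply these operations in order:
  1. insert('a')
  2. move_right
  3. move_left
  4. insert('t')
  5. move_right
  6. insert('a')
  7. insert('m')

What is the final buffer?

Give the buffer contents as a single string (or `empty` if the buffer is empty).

Answer: uatqamathamx

Derivation:
After op 1 (insert('a')): buffer="uaqahx" (len 6), cursors c1@2 c2@4, authorship .1.2..
After op 2 (move_right): buffer="uaqahx" (len 6), cursors c1@3 c2@5, authorship .1.2..
After op 3 (move_left): buffer="uaqahx" (len 6), cursors c1@2 c2@4, authorship .1.2..
After op 4 (insert('t')): buffer="uatqathx" (len 8), cursors c1@3 c2@6, authorship .11.22..
After op 5 (move_right): buffer="uatqathx" (len 8), cursors c1@4 c2@7, authorship .11.22..
After op 6 (insert('a')): buffer="uatqaathax" (len 10), cursors c1@5 c2@9, authorship .11.122.2.
After op 7 (insert('m')): buffer="uatqamathamx" (len 12), cursors c1@6 c2@11, authorship .11.1122.22.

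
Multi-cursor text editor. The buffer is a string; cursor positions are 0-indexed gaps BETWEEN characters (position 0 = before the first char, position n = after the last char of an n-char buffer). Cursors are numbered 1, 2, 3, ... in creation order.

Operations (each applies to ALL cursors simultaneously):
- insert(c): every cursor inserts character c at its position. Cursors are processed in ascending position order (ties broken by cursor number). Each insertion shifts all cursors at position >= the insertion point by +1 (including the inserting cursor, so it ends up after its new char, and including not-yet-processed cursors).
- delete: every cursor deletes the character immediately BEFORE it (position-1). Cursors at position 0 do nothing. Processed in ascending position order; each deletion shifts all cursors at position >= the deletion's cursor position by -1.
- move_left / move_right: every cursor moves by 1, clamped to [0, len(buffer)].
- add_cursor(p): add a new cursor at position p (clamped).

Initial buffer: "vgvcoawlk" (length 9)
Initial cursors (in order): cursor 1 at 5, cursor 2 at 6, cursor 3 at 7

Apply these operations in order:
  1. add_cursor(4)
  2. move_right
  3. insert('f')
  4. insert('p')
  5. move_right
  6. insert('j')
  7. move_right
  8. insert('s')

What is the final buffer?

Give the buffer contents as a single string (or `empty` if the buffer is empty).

After op 1 (add_cursor(4)): buffer="vgvcoawlk" (len 9), cursors c4@4 c1@5 c2@6 c3@7, authorship .........
After op 2 (move_right): buffer="vgvcoawlk" (len 9), cursors c4@5 c1@6 c2@7 c3@8, authorship .........
After op 3 (insert('f')): buffer="vgvcofafwflfk" (len 13), cursors c4@6 c1@8 c2@10 c3@12, authorship .....4.1.2.3.
After op 4 (insert('p')): buffer="vgvcofpafpwfplfpk" (len 17), cursors c4@7 c1@10 c2@13 c3@16, authorship .....44.11.22.33.
After op 5 (move_right): buffer="vgvcofpafpwfplfpk" (len 17), cursors c4@8 c1@11 c2@14 c3@17, authorship .....44.11.22.33.
After op 6 (insert('j')): buffer="vgvcofpajfpwjfpljfpkj" (len 21), cursors c4@9 c1@13 c2@17 c3@21, authorship .....44.411.122.233.3
After op 7 (move_right): buffer="vgvcofpajfpwjfpljfpkj" (len 21), cursors c4@10 c1@14 c2@18 c3@21, authorship .....44.411.122.233.3
After op 8 (insert('s')): buffer="vgvcofpajfspwjfspljfspkjs" (len 25), cursors c4@11 c1@16 c2@21 c3@25, authorship .....44.4141.1212.2323.33

Answer: vgvcofpajfspwjfspljfspkjs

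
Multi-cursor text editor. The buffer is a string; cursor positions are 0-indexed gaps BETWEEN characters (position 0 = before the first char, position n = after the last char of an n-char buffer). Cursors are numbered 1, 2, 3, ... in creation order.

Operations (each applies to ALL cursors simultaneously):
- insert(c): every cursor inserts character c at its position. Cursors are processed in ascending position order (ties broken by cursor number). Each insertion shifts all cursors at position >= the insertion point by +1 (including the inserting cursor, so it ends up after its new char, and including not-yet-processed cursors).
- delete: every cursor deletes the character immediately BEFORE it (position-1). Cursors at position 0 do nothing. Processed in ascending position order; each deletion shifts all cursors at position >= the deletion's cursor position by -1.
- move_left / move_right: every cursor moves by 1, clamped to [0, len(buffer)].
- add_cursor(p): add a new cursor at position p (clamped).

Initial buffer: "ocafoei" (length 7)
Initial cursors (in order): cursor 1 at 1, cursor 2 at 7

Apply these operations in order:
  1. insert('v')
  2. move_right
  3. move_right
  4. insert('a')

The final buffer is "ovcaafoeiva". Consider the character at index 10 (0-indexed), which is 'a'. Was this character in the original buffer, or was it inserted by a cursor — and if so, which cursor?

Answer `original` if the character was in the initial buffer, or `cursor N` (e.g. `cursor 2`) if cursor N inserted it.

After op 1 (insert('v')): buffer="ovcafoeiv" (len 9), cursors c1@2 c2@9, authorship .1......2
After op 2 (move_right): buffer="ovcafoeiv" (len 9), cursors c1@3 c2@9, authorship .1......2
After op 3 (move_right): buffer="ovcafoeiv" (len 9), cursors c1@4 c2@9, authorship .1......2
After op 4 (insert('a')): buffer="ovcaafoeiva" (len 11), cursors c1@5 c2@11, authorship .1..1....22
Authorship (.=original, N=cursor N): . 1 . . 1 . . . . 2 2
Index 10: author = 2

Answer: cursor 2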